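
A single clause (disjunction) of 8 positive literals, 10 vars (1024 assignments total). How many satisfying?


Step 1: Total=2^10=1024
Step 2: Unsat when all 8 false: 2^2=4
Step 3: Sat=1024-4=1020

1020


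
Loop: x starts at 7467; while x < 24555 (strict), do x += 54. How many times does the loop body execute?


Step 1: x goes from 7467 toward 24555 by 54; the body runs while x<24555, so iterations = ceil((bound-start)/step)
Step 2: Distance=17088
Step 3: ceil(17088/54)=317

317


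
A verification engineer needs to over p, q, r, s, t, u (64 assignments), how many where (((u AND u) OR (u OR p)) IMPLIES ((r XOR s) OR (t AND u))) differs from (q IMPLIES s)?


F1 = (((u AND u) OR (u OR p)) IMPLIES ((r XOR s) OR (t AND u)))
F2 = (q IMPLIES s)
Evaluate both on each of 64 rows (bits = p,q,r,s,t,u):
  row 0 [000000]: F1=1 F2=1 -> 0
  row 1 [000001]: F1=0 F2=1 (differ) -> 1
  row 2 [000010]: F1=1 F2=1 -> 0
  row 3 [000011]: F1=1 F2=1 -> 0
  row 4 [000100]: F1=1 F2=1 -> 0
  (every remaining row is evaluated the same way; all 64 results are listed next)
Full result column, 8 rows per line (p,q,r fixed per line; s,t,u runs 000..111 left to right):
  rows 0-7 [p,q,r=000]: 01000000  (ones: 1)
  rows 8-15 [p,q,r=001]: 00000100  (ones: 1)
  rows 16-23 [p,q,r=010]: 10110000  (ones: 3)
  rows 24-31 [p,q,r=011]: 11110100  (ones: 5)
  rows 32-39 [p,q,r=100]: 11100000  (ones: 3)
  rows 40-47 [p,q,r=101]: 00001110  (ones: 3)
  rows 48-55 [p,q,r=110]: 00010000  (ones: 1)
  rows 56-63 [p,q,r=111]: 11111110  (ones: 7)
Disagreements = 1+1+3+5+3+3+1+7 = 24

24


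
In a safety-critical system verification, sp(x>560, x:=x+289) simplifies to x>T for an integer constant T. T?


Formula: sp(P, x:=E) = exists old_x. (x = E[old_x/x]) AND P[old_x/x] (old_x is the value of x before the assignment; eliminate old_x by solving x = E[old_x/x] for old_x)
Step 1: Precondition P: x>560, i.e. old_x > 560
Step 2: Assignment gives x = old_x + 289, so old_x = x - 289
Step 3: Substitute into P: x - 289 > 560
Step 4: Simplify: x > 560+289 = 849

849


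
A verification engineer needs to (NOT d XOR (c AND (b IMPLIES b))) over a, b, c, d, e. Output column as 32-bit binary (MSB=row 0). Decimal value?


Formula: (NOT d XOR (c AND (b IMPLIES b))) over a, b, c, d, e (32 rows)
Evaluate each row (bits = a,b,c,d,e, MSB first):
  row 0 [00000]: (NOT 0 XOR (0 AND (0 IMPLIES 0))) -> 1
  row 1 [00001]: (NOT 0 XOR (0 AND (0 IMPLIES 0))) -> 1
  row 2 [00010]: (NOT 1 XOR (0 AND (0 IMPLIES 0))) -> 0
  row 3 [00011]: (NOT 1 XOR (0 AND (0 IMPLIES 0))) -> 0
  row 4 [00100]: (NOT 0 XOR (1 AND (0 IMPLIES 0))) -> 0
  row 5 [00101]: (NOT 0 XOR (1 AND (0 IMPLIES 0))) -> 0
  row 6 [00110]: (NOT 1 XOR (1 AND (0 IMPLIES 0))) -> 1
  row 7 [00111]: (NOT 1 XOR (1 AND (0 IMPLIES 0))) -> 1
  row 8 [01000]: (NOT 0 XOR (0 AND (1 IMPLIES 1))) -> 1
  row 9 [01001]: (NOT 0 XOR (0 AND (1 IMPLIES 1))) -> 1
  row 10 [01010]: (NOT 1 XOR (0 AND (1 IMPLIES 1))) -> 0
  row 11 [01011]: (NOT 1 XOR (0 AND (1 IMPLIES 1))) -> 0
  row 12 [01100]: (NOT 0 XOR (1 AND (1 IMPLIES 1))) -> 0
  row 13 [01101]: (NOT 0 XOR (1 AND (1 IMPLIES 1))) -> 0
  row 14 [01110]: (NOT 1 XOR (1 AND (1 IMPLIES 1))) -> 1
  row 15 [01111]: (NOT 1 XOR (1 AND (1 IMPLIES 1))) -> 1
  row 16 [10000]: (NOT 0 XOR (0 AND (0 IMPLIES 0))) -> 1
  row 17 [10001]: (NOT 0 XOR (0 AND (0 IMPLIES 0))) -> 1
  row 18 [10010]: (NOT 1 XOR (0 AND (0 IMPLIES 0))) -> 0
  row 19 [10011]: (NOT 1 XOR (0 AND (0 IMPLIES 0))) -> 0
  row 20 [10100]: (NOT 0 XOR (1 AND (0 IMPLIES 0))) -> 0
  row 21 [10101]: (NOT 0 XOR (1 AND (0 IMPLIES 0))) -> 0
  row 22 [10110]: (NOT 1 XOR (1 AND (0 IMPLIES 0))) -> 1
  row 23 [10111]: (NOT 1 XOR (1 AND (0 IMPLIES 0))) -> 1
  row 24 [11000]: (NOT 0 XOR (0 AND (1 IMPLIES 1))) -> 1
  row 25 [11001]: (NOT 0 XOR (0 AND (1 IMPLIES 1))) -> 1
  row 26 [11010]: (NOT 1 XOR (0 AND (1 IMPLIES 1))) -> 0
  row 27 [11011]: (NOT 1 XOR (0 AND (1 IMPLIES 1))) -> 0
  row 28 [11100]: (NOT 0 XOR (1 AND (1 IMPLIES 1))) -> 0
  row 29 [11101]: (NOT 0 XOR (1 AND (1 IMPLIES 1))) -> 0
  row 30 [11110]: (NOT 1 XOR (1 AND (1 IMPLIES 1))) -> 1
  row 31 [11111]: (NOT 1 XOR (1 AND (1 IMPLIES 1))) -> 1
Full result column, 4 rows per line (a,b,c fixed per line; d,e runs 00..11 left to right):
  rows 0-3 [a,b,c=000]: 1100  = hex C
  rows 4-7 [a,b,c=001]: 0011  = hex 3
  rows 8-11 [a,b,c=010]: 1100  = hex C
  rows 12-15 [a,b,c=011]: 0011  = hex 3
  rows 16-19 [a,b,c=100]: 1100  = hex C
  rows 20-23 [a,b,c=101]: 0011  = hex 3
  rows 24-27 [a,b,c=110]: 1100  = hex C
  rows 28-31 [a,b,c=111]: 0011  = hex 3
Output column (row 0 .. row 31) = 11000011110000111100001111000011
Output column grouped in 4s = 1100 0011 1100 0011 1100 0011 1100 0011 = 0xC3C3C3C3
Convert to decimal digit by digit (value = value*16 + digit):
  C -> 12
  12*16 + 3 = 195
  195*16 + 12 (C) = 3132
  3132*16 + 3 = 50115
  50115*16 + 12 (C) = 801852
  801852*16 + 3 = 12829635
  12829635*16 + 12 (C) = 205274172
  205274172*16 + 3 = 3284386755
Decimal = 3284386755

3284386755


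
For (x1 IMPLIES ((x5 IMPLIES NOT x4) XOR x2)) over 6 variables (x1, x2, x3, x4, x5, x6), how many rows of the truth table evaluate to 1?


Formula: (x1 IMPLIES ((x5 IMPLIES NOT x4) XOR x2)) over 6 vars (64 rows)
Evaluate each row (x1, x2, x3, x4, x5, x6 as bits, MSB first):
  row 0 [000000]: (0 IMPLIES ((0 IMPLIES NOT 0) XOR 0)) -> 1
  row 1 [000001]: (0 IMPLIES ((0 IMPLIES NOT 0) XOR 0)) -> 1
  row 2 [000010]: (0 IMPLIES ((1 IMPLIES NOT 0) XOR 0)) -> 1
  row 3 [000011]: (0 IMPLIES ((1 IMPLIES NOT 0) XOR 0)) -> 1
  row 4 [000100]: (0 IMPLIES ((0 IMPLIES NOT 1) XOR 0)) -> 1
  (every remaining row is evaluated the same way; all 64 results are listed next)
Full result column, 8 rows per line (x1,x2,x3 fixed per line; x4,x5,x6 runs 000..111 left to right):
  rows 0-7 [x1,x2,x3=000]: 11111111  (ones: 8)
  rows 8-15 [x1,x2,x3=001]: 11111111  (ones: 8)
  rows 16-23 [x1,x2,x3=010]: 11111111  (ones: 8)
  rows 24-31 [x1,x2,x3=011]: 11111111  (ones: 8)
  rows 32-39 [x1,x2,x3=100]: 11111100  (ones: 6)
  rows 40-47 [x1,x2,x3=101]: 11111100  (ones: 6)
  rows 48-55 [x1,x2,x3=110]: 00000011  (ones: 2)
  rows 56-63 [x1,x2,x3=111]: 00000011  (ones: 2)
Count of 1-rows = 8+8+8+8+6+6+2+2 = 48

48


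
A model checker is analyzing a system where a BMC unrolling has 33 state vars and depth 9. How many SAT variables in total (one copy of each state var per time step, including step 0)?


BMC unrolls to depth k, creating one copy of each state var for steps 0..k.
Step count = 9 + 1 = 10 (steps 0 through 9)
Vars per step = 33
Total = 33 * 10 = 330

330


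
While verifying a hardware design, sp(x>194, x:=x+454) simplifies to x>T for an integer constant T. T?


Formula: sp(P, x:=E) = exists old_x. (x = E[old_x/x]) AND P[old_x/x] (old_x is the value of x before the assignment; eliminate old_x by solving x = E[old_x/x] for old_x)
Step 1: Precondition P: x>194, i.e. old_x > 194
Step 2: Assignment gives x = old_x + 454, so old_x = x - 454
Step 3: Substitute into P: x - 454 > 194
Step 4: Simplify: x > 194+454 = 648

648


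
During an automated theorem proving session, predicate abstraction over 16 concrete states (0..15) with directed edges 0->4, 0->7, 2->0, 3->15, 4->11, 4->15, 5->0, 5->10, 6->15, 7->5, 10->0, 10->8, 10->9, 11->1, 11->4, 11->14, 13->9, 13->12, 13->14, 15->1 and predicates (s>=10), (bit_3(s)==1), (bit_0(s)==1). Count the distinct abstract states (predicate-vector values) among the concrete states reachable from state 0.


BFS from 0:
Concrete reachable: {0, 1, 4, 5, 7, 8, 9, 10, 11, 14, 15}
Abstract via predicates (s>=10), (bit_3(s)==1), (bit_0(s)==1):
  (0,0,0) <- {0, 4}
  (0,0,1) <- {1, 5, 7}
  (0,1,0) <- {8}
  (0,1,1) <- {9}
  (1,1,0) <- {10, 14}
  (1,1,1) <- {11, 15}
Distinct abstract states = 6

6


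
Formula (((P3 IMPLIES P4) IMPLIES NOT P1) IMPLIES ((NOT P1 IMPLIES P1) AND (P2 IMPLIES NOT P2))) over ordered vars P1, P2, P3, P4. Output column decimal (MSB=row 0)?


Formula: (((P3 IMPLIES P4) IMPLIES NOT P1) IMPLIES ((NOT P1 IMPLIES P1) AND (P2 IMPLIES NOT P2))) over P1, P2, P3, P4 (16 rows)
Evaluate each row (bits = P1,P2,P3,P4, MSB first):
  row 0 [0000]: (((0 IMPLIES 0) IMPLIES NOT 0) IMPLIES ((NOT 0 IMPLIES 0) AND (0 IMPLIES NOT 0))) -> 0
  row 1 [0001]: (((0 IMPLIES 1) IMPLIES NOT 0) IMPLIES ((NOT 0 IMPLIES 0) AND (0 IMPLIES NOT 0))) -> 0
  row 2 [0010]: (((1 IMPLIES 0) IMPLIES NOT 0) IMPLIES ((NOT 0 IMPLIES 0) AND (0 IMPLIES NOT 0))) -> 0
  row 3 [0011]: (((1 IMPLIES 1) IMPLIES NOT 0) IMPLIES ((NOT 0 IMPLIES 0) AND (0 IMPLIES NOT 0))) -> 0
  row 4 [0100]: (((0 IMPLIES 0) IMPLIES NOT 0) IMPLIES ((NOT 0 IMPLIES 0) AND (1 IMPLIES NOT 1))) -> 0
  row 5 [0101]: (((0 IMPLIES 1) IMPLIES NOT 0) IMPLIES ((NOT 0 IMPLIES 0) AND (1 IMPLIES NOT 1))) -> 0
  row 6 [0110]: (((1 IMPLIES 0) IMPLIES NOT 0) IMPLIES ((NOT 0 IMPLIES 0) AND (1 IMPLIES NOT 1))) -> 0
  row 7 [0111]: (((1 IMPLIES 1) IMPLIES NOT 0) IMPLIES ((NOT 0 IMPLIES 0) AND (1 IMPLIES NOT 1))) -> 0
  row 8 [1000]: (((0 IMPLIES 0) IMPLIES NOT 1) IMPLIES ((NOT 1 IMPLIES 1) AND (0 IMPLIES NOT 0))) -> 1
  row 9 [1001]: (((0 IMPLIES 1) IMPLIES NOT 1) IMPLIES ((NOT 1 IMPLIES 1) AND (0 IMPLIES NOT 0))) -> 1
  row 10 [1010]: (((1 IMPLIES 0) IMPLIES NOT 1) IMPLIES ((NOT 1 IMPLIES 1) AND (0 IMPLIES NOT 0))) -> 1
  row 11 [1011]: (((1 IMPLIES 1) IMPLIES NOT 1) IMPLIES ((NOT 1 IMPLIES 1) AND (0 IMPLIES NOT 0))) -> 1
  row 12 [1100]: (((0 IMPLIES 0) IMPLIES NOT 1) IMPLIES ((NOT 1 IMPLIES 1) AND (1 IMPLIES NOT 1))) -> 1
  row 13 [1101]: (((0 IMPLIES 1) IMPLIES NOT 1) IMPLIES ((NOT 1 IMPLIES 1) AND (1 IMPLIES NOT 1))) -> 1
  row 14 [1110]: (((1 IMPLIES 0) IMPLIES NOT 1) IMPLIES ((NOT 1 IMPLIES 1) AND (1 IMPLIES NOT 1))) -> 0
  row 15 [1111]: (((1 IMPLIES 1) IMPLIES NOT 1) IMPLIES ((NOT 1 IMPLIES 1) AND (1 IMPLIES NOT 1))) -> 1
Full result column, 4 rows per line (P1,P2 fixed per line; P3,P4 runs 00..11 left to right):
  rows 0-3 [P1,P2=00]: 0000  = hex 0
  rows 4-7 [P1,P2=01]: 0000  = hex 0
  rows 8-11 [P1,P2=10]: 1111  = hex F
  rows 12-15 [P1,P2=11]: 1101  = hex D
Output column (row 0 .. row 15) = 0000000011111101
Output column grouped in 4s = 0000 0000 1111 1101 = 0x00FD
Convert to decimal digit by digit (value = value*16 + digit):
  0 -> 0
  0*16 + 0 = 0
  0*16 + 15 (F) = 15
  15*16 + 13 (D) = 253
Decimal = 253

253


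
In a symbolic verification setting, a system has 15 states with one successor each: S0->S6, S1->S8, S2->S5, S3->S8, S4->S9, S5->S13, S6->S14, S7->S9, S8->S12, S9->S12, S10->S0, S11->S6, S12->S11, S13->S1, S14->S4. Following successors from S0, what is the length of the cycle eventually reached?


Trace from S0 until a state repeats:
  S0 -> S6 -> S14 -> S4 -> S9 -> S12 -> S11 -> S6
S6 first seen at step 1, revisited at step 7.
Cycle length = 7 - 1 = 6

6


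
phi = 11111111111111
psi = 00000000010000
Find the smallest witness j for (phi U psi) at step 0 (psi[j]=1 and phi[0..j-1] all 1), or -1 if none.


(phi U psi) at 0: need smallest j with psi[j]=1 and phi[i]=1 for all i in [0,j).
Scan from step 0:
  step 0: phi=1, psi=0 -> continue
  step 1: phi=1, psi=0 -> continue
  step 2: phi=1, psi=0 -> continue
  step 3: phi=1, psi=0 -> continue
  step 9: psi=1 and phi held for [0,9) -> witness found
Witness step = 9

9


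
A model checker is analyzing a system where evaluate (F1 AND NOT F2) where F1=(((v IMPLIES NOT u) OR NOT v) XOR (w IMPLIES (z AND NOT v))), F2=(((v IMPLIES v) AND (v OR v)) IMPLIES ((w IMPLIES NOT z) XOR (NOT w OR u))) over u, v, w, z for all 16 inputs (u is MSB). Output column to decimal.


F1 = (((v IMPLIES NOT u) OR NOT v) XOR (w IMPLIES (z AND NOT v)))
F2 = (((v IMPLIES v) AND (v OR v)) IMPLIES ((w IMPLIES NOT z) XOR (NOT w OR u)))
Counterexample to F1=>F2 is where F1=1 and F2=0.
Evaluate each row (bits = u,v,w,z, MSB first):
  row 0 [0000]: F1=0 F2=1 -> F1&~F2 -> 0
  row 1 [0001]: F1=0 F2=1 -> F1&~F2 -> 0
  row 2 [0010]: F1=1 F2=1 -> F1&~F2 -> 0
  row 3 [0011]: F1=0 F2=1 -> F1&~F2 -> 0
  row 4 [0100]: F1=0 F2=0 -> F1&~F2 -> 0
  row 5 [0101]: F1=0 F2=0 -> F1&~F2 -> 0
  row 6 [0110]: F1=1 F2=1 -> F1&~F2 -> 0
  row 7 [0111]: F1=1 F2=0 -> F1&~F2 -> 1
  row 8 [1000]: F1=0 F2=1 -> F1&~F2 -> 0
  row 9 [1001]: F1=0 F2=1 -> F1&~F2 -> 0
  row 10 [1010]: F1=1 F2=1 -> F1&~F2 -> 0
  row 11 [1011]: F1=0 F2=1 -> F1&~F2 -> 0
  row 12 [1100]: F1=1 F2=0 -> F1&~F2 -> 1
  row 13 [1101]: F1=1 F2=0 -> F1&~F2 -> 1
  row 14 [1110]: F1=0 F2=0 -> F1&~F2 -> 0
  row 15 [1111]: F1=0 F2=1 -> F1&~F2 -> 0
Full result column, 4 rows per line (u,v fixed per line; w,z runs 00..11 left to right):
  rows 0-3 [u,v=00]: 0000  = hex 0
  rows 4-7 [u,v=01]: 0001  = hex 1
  rows 8-11 [u,v=10]: 0000  = hex 0
  rows 12-15 [u,v=11]: 1100  = hex C
Counterexample vector (row 0 .. row 15) = 0000000100001100
Output column grouped in 4s = 0000 0001 0000 1100 = 0x010C
Convert to decimal digit by digit (value = value*16 + digit):
  0 -> 0
  0*16 + 1 = 1
  1*16 + 0 = 16
  16*16 + 12 (C) = 268
Decimal = 268

268


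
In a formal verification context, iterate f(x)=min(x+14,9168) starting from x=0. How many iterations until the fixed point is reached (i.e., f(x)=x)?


Step 1: x=0, cap=9168, increment=14
Step 2: x grows by 14 each step until capped at 9168; fixed point is x=9168
Step 3: iterations = ceil(9168/14) = 655

655


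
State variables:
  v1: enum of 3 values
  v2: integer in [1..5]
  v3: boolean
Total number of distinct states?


State space = product of domain sizes of all variables.
Domain sizes:
  v1 (enum of 3 values): 3
  v2 (integer in [1..5]): 5
  v3 (boolean): 2
Product = 3 * 5 * 2 = 30

30


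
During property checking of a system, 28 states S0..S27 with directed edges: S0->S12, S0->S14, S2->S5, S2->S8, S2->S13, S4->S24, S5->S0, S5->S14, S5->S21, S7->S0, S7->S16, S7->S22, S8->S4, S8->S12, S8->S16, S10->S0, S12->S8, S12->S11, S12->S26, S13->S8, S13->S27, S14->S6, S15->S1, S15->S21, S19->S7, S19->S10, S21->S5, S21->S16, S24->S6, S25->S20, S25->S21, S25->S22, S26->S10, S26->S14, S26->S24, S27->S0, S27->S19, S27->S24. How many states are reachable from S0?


BFS from S0:
  layer 0: {S0}
  layer 1: {S12, S14}
  layer 2: {S6, S8, S11, S26}
  layer 3: {S4, S10, S16, S24}
Reachable set: {S0, S4, S6, S8, S10, S11, S12, S14, S16, S24, S26}
Count = 11

11


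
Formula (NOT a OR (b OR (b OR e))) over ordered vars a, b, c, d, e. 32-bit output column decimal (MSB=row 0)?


Formula: (NOT a OR (b OR (b OR e))) over a, b, c, d, e (32 rows)
Evaluate each row (bits = a,b,c,d,e, MSB first):
  row 0 [00000]: (NOT 0 OR (0 OR (0 OR 0))) -> 1
  row 1 [00001]: (NOT 0 OR (0 OR (0 OR 1))) -> 1
  row 2 [00010]: (NOT 0 OR (0 OR (0 OR 0))) -> 1
  row 3 [00011]: (NOT 0 OR (0 OR (0 OR 1))) -> 1
  row 4 [00100]: (NOT 0 OR (0 OR (0 OR 0))) -> 1
  row 5 [00101]: (NOT 0 OR (0 OR (0 OR 1))) -> 1
  row 6 [00110]: (NOT 0 OR (0 OR (0 OR 0))) -> 1
  row 7 [00111]: (NOT 0 OR (0 OR (0 OR 1))) -> 1
  row 8 [01000]: (NOT 0 OR (1 OR (1 OR 0))) -> 1
  row 9 [01001]: (NOT 0 OR (1 OR (1 OR 1))) -> 1
  row 10 [01010]: (NOT 0 OR (1 OR (1 OR 0))) -> 1
  row 11 [01011]: (NOT 0 OR (1 OR (1 OR 1))) -> 1
  row 12 [01100]: (NOT 0 OR (1 OR (1 OR 0))) -> 1
  row 13 [01101]: (NOT 0 OR (1 OR (1 OR 1))) -> 1
  row 14 [01110]: (NOT 0 OR (1 OR (1 OR 0))) -> 1
  row 15 [01111]: (NOT 0 OR (1 OR (1 OR 1))) -> 1
  row 16 [10000]: (NOT 1 OR (0 OR (0 OR 0))) -> 0
  row 17 [10001]: (NOT 1 OR (0 OR (0 OR 1))) -> 1
  row 18 [10010]: (NOT 1 OR (0 OR (0 OR 0))) -> 0
  row 19 [10011]: (NOT 1 OR (0 OR (0 OR 1))) -> 1
  row 20 [10100]: (NOT 1 OR (0 OR (0 OR 0))) -> 0
  row 21 [10101]: (NOT 1 OR (0 OR (0 OR 1))) -> 1
  row 22 [10110]: (NOT 1 OR (0 OR (0 OR 0))) -> 0
  row 23 [10111]: (NOT 1 OR (0 OR (0 OR 1))) -> 1
  row 24 [11000]: (NOT 1 OR (1 OR (1 OR 0))) -> 1
  row 25 [11001]: (NOT 1 OR (1 OR (1 OR 1))) -> 1
  row 26 [11010]: (NOT 1 OR (1 OR (1 OR 0))) -> 1
  row 27 [11011]: (NOT 1 OR (1 OR (1 OR 1))) -> 1
  row 28 [11100]: (NOT 1 OR (1 OR (1 OR 0))) -> 1
  row 29 [11101]: (NOT 1 OR (1 OR (1 OR 1))) -> 1
  row 30 [11110]: (NOT 1 OR (1 OR (1 OR 0))) -> 1
  row 31 [11111]: (NOT 1 OR (1 OR (1 OR 1))) -> 1
Full result column, 4 rows per line (a,b,c fixed per line; d,e runs 00..11 left to right):
  rows 0-3 [a,b,c=000]: 1111  = hex F
  rows 4-7 [a,b,c=001]: 1111  = hex F
  rows 8-11 [a,b,c=010]: 1111  = hex F
  rows 12-15 [a,b,c=011]: 1111  = hex F
  rows 16-19 [a,b,c=100]: 0101  = hex 5
  rows 20-23 [a,b,c=101]: 0101  = hex 5
  rows 24-27 [a,b,c=110]: 1111  = hex F
  rows 28-31 [a,b,c=111]: 1111  = hex F
Output column (row 0 .. row 31) = 11111111111111110101010111111111
Output column grouped in 4s = 1111 1111 1111 1111 0101 0101 1111 1111 = 0xFFFF55FF
Convert to decimal digit by digit (value = value*16 + digit):
  F -> 15
  15*16 + 15 (F) = 255
  255*16 + 15 (F) = 4095
  4095*16 + 15 (F) = 65535
  65535*16 + 5 = 1048565
  1048565*16 + 5 = 16777045
  16777045*16 + 15 (F) = 268432735
  268432735*16 + 15 (F) = 4294923775
Decimal = 4294923775

4294923775


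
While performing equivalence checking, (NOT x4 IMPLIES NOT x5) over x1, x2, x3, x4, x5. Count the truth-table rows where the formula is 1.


Formula: (NOT x4 IMPLIES NOT x5) over 5 vars (32 rows)
Evaluate each row (x1, x2, x3, x4, x5 as bits, MSB first):
  row 0 [00000]: (NOT 0 IMPLIES NOT 0) -> 1
  row 1 [00001]: (NOT 0 IMPLIES NOT 1) -> 0
  row 2 [00010]: (NOT 1 IMPLIES NOT 0) -> 1
  row 3 [00011]: (NOT 1 IMPLIES NOT 1) -> 1
  row 4 [00100]: (NOT 0 IMPLIES NOT 0) -> 1
  row 5 [00101]: (NOT 0 IMPLIES NOT 1) -> 0
  row 6 [00110]: (NOT 1 IMPLIES NOT 0) -> 1
  row 7 [00111]: (NOT 1 IMPLIES NOT 1) -> 1
  row 8 [01000]: (NOT 0 IMPLIES NOT 0) -> 1
  row 9 [01001]: (NOT 0 IMPLIES NOT 1) -> 0
  row 10 [01010]: (NOT 1 IMPLIES NOT 0) -> 1
  row 11 [01011]: (NOT 1 IMPLIES NOT 1) -> 1
  row 12 [01100]: (NOT 0 IMPLIES NOT 0) -> 1
  row 13 [01101]: (NOT 0 IMPLIES NOT 1) -> 0
  row 14 [01110]: (NOT 1 IMPLIES NOT 0) -> 1
  row 15 [01111]: (NOT 1 IMPLIES NOT 1) -> 1
  row 16 [10000]: (NOT 0 IMPLIES NOT 0) -> 1
  row 17 [10001]: (NOT 0 IMPLIES NOT 1) -> 0
  row 18 [10010]: (NOT 1 IMPLIES NOT 0) -> 1
  row 19 [10011]: (NOT 1 IMPLIES NOT 1) -> 1
  row 20 [10100]: (NOT 0 IMPLIES NOT 0) -> 1
  row 21 [10101]: (NOT 0 IMPLIES NOT 1) -> 0
  row 22 [10110]: (NOT 1 IMPLIES NOT 0) -> 1
  row 23 [10111]: (NOT 1 IMPLIES NOT 1) -> 1
  row 24 [11000]: (NOT 0 IMPLIES NOT 0) -> 1
  row 25 [11001]: (NOT 0 IMPLIES NOT 1) -> 0
  row 26 [11010]: (NOT 1 IMPLIES NOT 0) -> 1
  row 27 [11011]: (NOT 1 IMPLIES NOT 1) -> 1
  row 28 [11100]: (NOT 0 IMPLIES NOT 0) -> 1
  row 29 [11101]: (NOT 0 IMPLIES NOT 1) -> 0
  row 30 [11110]: (NOT 1 IMPLIES NOT 0) -> 1
  row 31 [11111]: (NOT 1 IMPLIES NOT 1) -> 1
Full result column, 8 rows per line (x1,x2 fixed per line; x3,x4,x5 runs 000..111 left to right):
  rows 0-7 [x1,x2=00]: 10111011  (ones: 6)
  rows 8-15 [x1,x2=01]: 10111011  (ones: 6)
  rows 16-23 [x1,x2=10]: 10111011  (ones: 6)
  rows 24-31 [x1,x2=11]: 10111011  (ones: 6)
Count of 1-rows = 6+6+6+6 = 24

24


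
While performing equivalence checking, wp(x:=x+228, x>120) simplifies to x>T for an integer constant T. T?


Formula: wp(x:=E, P) = P[E/x] (substitute E for x in postcondition)
Step 1: Postcondition: x>120
Step 2: Substitute x+228 for x: x+228>120
Step 3: Solve for x: x > 120-228 = -108

-108


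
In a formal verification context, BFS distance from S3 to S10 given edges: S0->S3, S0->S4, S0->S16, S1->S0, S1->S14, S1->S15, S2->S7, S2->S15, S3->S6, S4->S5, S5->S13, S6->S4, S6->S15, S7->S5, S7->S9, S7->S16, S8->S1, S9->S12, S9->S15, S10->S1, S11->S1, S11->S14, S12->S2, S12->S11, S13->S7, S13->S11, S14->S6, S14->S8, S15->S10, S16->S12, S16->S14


BFS layer-by-layer from S3:
  dist 0: {S3}
  dist 1: {S6}
  dist 2: {S4, S15}
  dist 3: {S5, S10}
  -> S10 reached at distance 3
Shortest path length = 3

3


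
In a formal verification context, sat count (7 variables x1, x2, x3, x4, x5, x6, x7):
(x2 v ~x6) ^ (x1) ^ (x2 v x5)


CNF with 3 clauses over 7 vars (128 assignments).
An assignment satisfies CNF iff every clause has >=1 true literal.
Check each row (bits = x1,x2,x3,x4,x5,x6,x7; clause T/F shown):
  row 0 [0000000]: clauses=TFF -> 0
  row 1 [0000001]: clauses=TFF -> 0
  row 2 [0000010]: clauses=FFF -> 0
  row 3 [0000011]: clauses=FFF -> 0
  row 4 [0000100]: clauses=TFT -> 0
  (every remaining row is evaluated the same way; all 128 results are listed next)
Full result column, 8 rows per line (x1,x2,x3,x4 fixed per line; x5,x6,x7 runs 000..111 left to right):
  rows 0-7 [x1,x2,x3,x4=0000]: 00000000  (ones: 0)
  rows 8-15 [x1,x2,x3,x4=0001]: 00000000  (ones: 0)
  rows 16-23 [x1,x2,x3,x4=0010]: 00000000  (ones: 0)
  rows 24-31 [x1,x2,x3,x4=0011]: 00000000  (ones: 0)
  rows 32-39 [x1,x2,x3,x4=0100]: 00000000  (ones: 0)
  rows 40-47 [x1,x2,x3,x4=0101]: 00000000  (ones: 0)
  rows 48-55 [x1,x2,x3,x4=0110]: 00000000  (ones: 0)
  rows 56-63 [x1,x2,x3,x4=0111]: 00000000  (ones: 0)
  rows 64-71 [x1,x2,x3,x4=1000]: 00001100  (ones: 2)
  rows 72-79 [x1,x2,x3,x4=1001]: 00001100  (ones: 2)
  rows 80-87 [x1,x2,x3,x4=1010]: 00001100  (ones: 2)
  rows 88-95 [x1,x2,x3,x4=1011]: 00001100  (ones: 2)
  rows 96-103 [x1,x2,x3,x4=1100]: 11111111  (ones: 8)
  rows 104-111 [x1,x2,x3,x4=1101]: 11111111  (ones: 8)
  rows 112-119 [x1,x2,x3,x4=1110]: 11111111  (ones: 8)
  rows 120-127 [x1,x2,x3,x4=1111]: 11111111  (ones: 8)
Satisfying assignments = 0+0+0+0+0+0+0+0+2+2+2+2+8+8+8+8 = 40

40


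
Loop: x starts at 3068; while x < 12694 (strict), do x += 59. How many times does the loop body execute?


Step 1: x goes from 3068 toward 12694 by 59; the body runs while x<12694, so iterations = ceil((bound-start)/step)
Step 2: Distance=9626
Step 3: ceil(9626/59)=164

164


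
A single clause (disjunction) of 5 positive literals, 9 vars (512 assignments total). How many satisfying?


Step 1: Total=2^9=512
Step 2: Unsat when all 5 false: 2^4=16
Step 3: Sat=512-16=496

496


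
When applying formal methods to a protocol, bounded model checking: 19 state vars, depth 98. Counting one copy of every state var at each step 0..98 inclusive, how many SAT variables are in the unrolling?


BMC unrolls to depth k, creating one copy of each state var for steps 0..k.
Step count = 98 + 1 = 99 (steps 0 through 98)
Vars per step = 19
Total = 19 * 99 = 1881

1881


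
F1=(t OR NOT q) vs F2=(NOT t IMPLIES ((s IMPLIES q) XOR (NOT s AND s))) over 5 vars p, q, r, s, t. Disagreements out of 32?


F1 = (t OR NOT q)
F2 = (NOT t IMPLIES ((s IMPLIES q) XOR (NOT s AND s)))
Evaluate both on each of 32 rows (bits = p,q,r,s,t):
  row 0 [00000]: F1=1 F2=1 -> 0
  row 1 [00001]: F1=1 F2=1 -> 0
  row 2 [00010]: F1=1 F2=0 (differ) -> 1
  row 3 [00011]: F1=1 F2=1 -> 0
  row 4 [00100]: F1=1 F2=1 -> 0
  row 5 [00101]: F1=1 F2=1 -> 0
  row 6 [00110]: F1=1 F2=0 (differ) -> 1
  row 7 [00111]: F1=1 F2=1 -> 0
  row 8 [01000]: F1=0 F2=1 (differ) -> 1
  row 9 [01001]: F1=1 F2=1 -> 0
  row 10 [01010]: F1=0 F2=1 (differ) -> 1
  row 11 [01011]: F1=1 F2=1 -> 0
  row 12 [01100]: F1=0 F2=1 (differ) -> 1
  row 13 [01101]: F1=1 F2=1 -> 0
  row 14 [01110]: F1=0 F2=1 (differ) -> 1
  row 15 [01111]: F1=1 F2=1 -> 0
  row 16 [10000]: F1=1 F2=1 -> 0
  row 17 [10001]: F1=1 F2=1 -> 0
  row 18 [10010]: F1=1 F2=0 (differ) -> 1
  row 19 [10011]: F1=1 F2=1 -> 0
  row 20 [10100]: F1=1 F2=1 -> 0
  row 21 [10101]: F1=1 F2=1 -> 0
  row 22 [10110]: F1=1 F2=0 (differ) -> 1
  row 23 [10111]: F1=1 F2=1 -> 0
  row 24 [11000]: F1=0 F2=1 (differ) -> 1
  row 25 [11001]: F1=1 F2=1 -> 0
  row 26 [11010]: F1=0 F2=1 (differ) -> 1
  row 27 [11011]: F1=1 F2=1 -> 0
  row 28 [11100]: F1=0 F2=1 (differ) -> 1
  row 29 [11101]: F1=1 F2=1 -> 0
  row 30 [11110]: F1=0 F2=1 (differ) -> 1
  row 31 [11111]: F1=1 F2=1 -> 0
Full result column, 8 rows per line (p,q fixed per line; r,s,t runs 000..111 left to right):
  rows 0-7 [p,q=00]: 00100010  (ones: 2)
  rows 8-15 [p,q=01]: 10101010  (ones: 4)
  rows 16-23 [p,q=10]: 00100010  (ones: 2)
  rows 24-31 [p,q=11]: 10101010  (ones: 4)
Disagreements = 2+4+2+4 = 12

12


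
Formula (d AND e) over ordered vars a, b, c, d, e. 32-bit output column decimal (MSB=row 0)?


Formula: (d AND e) over a, b, c, d, e (32 rows)
Evaluate each row (bits = a,b,c,d,e, MSB first):
  row 0 [00000]: (0 AND 0) -> 0
  row 1 [00001]: (0 AND 1) -> 0
  row 2 [00010]: (1 AND 0) -> 0
  row 3 [00011]: (1 AND 1) -> 1
  row 4 [00100]: (0 AND 0) -> 0
  row 5 [00101]: (0 AND 1) -> 0
  row 6 [00110]: (1 AND 0) -> 0
  row 7 [00111]: (1 AND 1) -> 1
  row 8 [01000]: (0 AND 0) -> 0
  row 9 [01001]: (0 AND 1) -> 0
  row 10 [01010]: (1 AND 0) -> 0
  row 11 [01011]: (1 AND 1) -> 1
  row 12 [01100]: (0 AND 0) -> 0
  row 13 [01101]: (0 AND 1) -> 0
  row 14 [01110]: (1 AND 0) -> 0
  row 15 [01111]: (1 AND 1) -> 1
  row 16 [10000]: (0 AND 0) -> 0
  row 17 [10001]: (0 AND 1) -> 0
  row 18 [10010]: (1 AND 0) -> 0
  row 19 [10011]: (1 AND 1) -> 1
  row 20 [10100]: (0 AND 0) -> 0
  row 21 [10101]: (0 AND 1) -> 0
  row 22 [10110]: (1 AND 0) -> 0
  row 23 [10111]: (1 AND 1) -> 1
  row 24 [11000]: (0 AND 0) -> 0
  row 25 [11001]: (0 AND 1) -> 0
  row 26 [11010]: (1 AND 0) -> 0
  row 27 [11011]: (1 AND 1) -> 1
  row 28 [11100]: (0 AND 0) -> 0
  row 29 [11101]: (0 AND 1) -> 0
  row 30 [11110]: (1 AND 0) -> 0
  row 31 [11111]: (1 AND 1) -> 1
Full result column, 4 rows per line (a,b,c fixed per line; d,e runs 00..11 left to right):
  rows 0-3 [a,b,c=000]: 0001  = hex 1
  rows 4-7 [a,b,c=001]: 0001  = hex 1
  rows 8-11 [a,b,c=010]: 0001  = hex 1
  rows 12-15 [a,b,c=011]: 0001  = hex 1
  rows 16-19 [a,b,c=100]: 0001  = hex 1
  rows 20-23 [a,b,c=101]: 0001  = hex 1
  rows 24-27 [a,b,c=110]: 0001  = hex 1
  rows 28-31 [a,b,c=111]: 0001  = hex 1
Output column (row 0 .. row 31) = 00010001000100010001000100010001
Output column grouped in 4s = 0001 0001 0001 0001 0001 0001 0001 0001 = 0x11111111
Convert to decimal digit by digit (value = value*16 + digit):
  1 -> 1
  1*16 + 1 = 17
  17*16 + 1 = 273
  273*16 + 1 = 4369
  4369*16 + 1 = 69905
  69905*16 + 1 = 1118481
  1118481*16 + 1 = 17895697
  17895697*16 + 1 = 286331153
Decimal = 286331153

286331153


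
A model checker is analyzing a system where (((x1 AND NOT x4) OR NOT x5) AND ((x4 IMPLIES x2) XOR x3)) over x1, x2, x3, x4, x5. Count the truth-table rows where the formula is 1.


Formula: (((x1 AND NOT x4) OR NOT x5) AND ((x4 IMPLIES x2) XOR x3)) over 5 vars (32 rows)
Evaluate each row (x1, x2, x3, x4, x5 as bits, MSB first):
  row 0 [00000]: (((0 AND NOT 0) OR NOT 0) AND ((0 IMPLIES 0) XOR 0)) -> 1
  row 1 [00001]: (((0 AND NOT 0) OR NOT 1) AND ((0 IMPLIES 0) XOR 0)) -> 0
  row 2 [00010]: (((0 AND NOT 1) OR NOT 0) AND ((1 IMPLIES 0) XOR 0)) -> 0
  row 3 [00011]: (((0 AND NOT 1) OR NOT 1) AND ((1 IMPLIES 0) XOR 0)) -> 0
  row 4 [00100]: (((0 AND NOT 0) OR NOT 0) AND ((0 IMPLIES 0) XOR 1)) -> 0
  row 5 [00101]: (((0 AND NOT 0) OR NOT 1) AND ((0 IMPLIES 0) XOR 1)) -> 0
  row 6 [00110]: (((0 AND NOT 1) OR NOT 0) AND ((1 IMPLIES 0) XOR 1)) -> 1
  row 7 [00111]: (((0 AND NOT 1) OR NOT 1) AND ((1 IMPLIES 0) XOR 1)) -> 0
  row 8 [01000]: (((0 AND NOT 0) OR NOT 0) AND ((0 IMPLIES 1) XOR 0)) -> 1
  row 9 [01001]: (((0 AND NOT 0) OR NOT 1) AND ((0 IMPLIES 1) XOR 0)) -> 0
  row 10 [01010]: (((0 AND NOT 1) OR NOT 0) AND ((1 IMPLIES 1) XOR 0)) -> 1
  row 11 [01011]: (((0 AND NOT 1) OR NOT 1) AND ((1 IMPLIES 1) XOR 0)) -> 0
  row 12 [01100]: (((0 AND NOT 0) OR NOT 0) AND ((0 IMPLIES 1) XOR 1)) -> 0
  row 13 [01101]: (((0 AND NOT 0) OR NOT 1) AND ((0 IMPLIES 1) XOR 1)) -> 0
  row 14 [01110]: (((0 AND NOT 1) OR NOT 0) AND ((1 IMPLIES 1) XOR 1)) -> 0
  row 15 [01111]: (((0 AND NOT 1) OR NOT 1) AND ((1 IMPLIES 1) XOR 1)) -> 0
  row 16 [10000]: (((1 AND NOT 0) OR NOT 0) AND ((0 IMPLIES 0) XOR 0)) -> 1
  row 17 [10001]: (((1 AND NOT 0) OR NOT 1) AND ((0 IMPLIES 0) XOR 0)) -> 1
  row 18 [10010]: (((1 AND NOT 1) OR NOT 0) AND ((1 IMPLIES 0) XOR 0)) -> 0
  row 19 [10011]: (((1 AND NOT 1) OR NOT 1) AND ((1 IMPLIES 0) XOR 0)) -> 0
  row 20 [10100]: (((1 AND NOT 0) OR NOT 0) AND ((0 IMPLIES 0) XOR 1)) -> 0
  row 21 [10101]: (((1 AND NOT 0) OR NOT 1) AND ((0 IMPLIES 0) XOR 1)) -> 0
  row 22 [10110]: (((1 AND NOT 1) OR NOT 0) AND ((1 IMPLIES 0) XOR 1)) -> 1
  row 23 [10111]: (((1 AND NOT 1) OR NOT 1) AND ((1 IMPLIES 0) XOR 1)) -> 0
  row 24 [11000]: (((1 AND NOT 0) OR NOT 0) AND ((0 IMPLIES 1) XOR 0)) -> 1
  row 25 [11001]: (((1 AND NOT 0) OR NOT 1) AND ((0 IMPLIES 1) XOR 0)) -> 1
  row 26 [11010]: (((1 AND NOT 1) OR NOT 0) AND ((1 IMPLIES 1) XOR 0)) -> 1
  row 27 [11011]: (((1 AND NOT 1) OR NOT 1) AND ((1 IMPLIES 1) XOR 0)) -> 0
  row 28 [11100]: (((1 AND NOT 0) OR NOT 0) AND ((0 IMPLIES 1) XOR 1)) -> 0
  row 29 [11101]: (((1 AND NOT 0) OR NOT 1) AND ((0 IMPLIES 1) XOR 1)) -> 0
  row 30 [11110]: (((1 AND NOT 1) OR NOT 0) AND ((1 IMPLIES 1) XOR 1)) -> 0
  row 31 [11111]: (((1 AND NOT 1) OR NOT 1) AND ((1 IMPLIES 1) XOR 1)) -> 0
Full result column, 8 rows per line (x1,x2 fixed per line; x3,x4,x5 runs 000..111 left to right):
  rows 0-7 [x1,x2=00]: 10000010  (ones: 2)
  rows 8-15 [x1,x2=01]: 10100000  (ones: 2)
  rows 16-23 [x1,x2=10]: 11000010  (ones: 3)
  rows 24-31 [x1,x2=11]: 11100000  (ones: 3)
Count of 1-rows = 2+2+3+3 = 10

10


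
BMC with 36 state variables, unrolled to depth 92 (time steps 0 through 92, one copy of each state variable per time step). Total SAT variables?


BMC unrolls to depth k, creating one copy of each state var for steps 0..k.
Step count = 92 + 1 = 93 (steps 0 through 92)
Vars per step = 36
Total = 36 * 93 = 3348

3348


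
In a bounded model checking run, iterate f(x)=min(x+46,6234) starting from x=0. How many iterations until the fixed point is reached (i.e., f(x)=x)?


Step 1: x=0, cap=6234, increment=46
Step 2: x grows by 46 each step until capped at 6234; fixed point is x=6234
Step 3: iterations = ceil(6234/46) = 136

136


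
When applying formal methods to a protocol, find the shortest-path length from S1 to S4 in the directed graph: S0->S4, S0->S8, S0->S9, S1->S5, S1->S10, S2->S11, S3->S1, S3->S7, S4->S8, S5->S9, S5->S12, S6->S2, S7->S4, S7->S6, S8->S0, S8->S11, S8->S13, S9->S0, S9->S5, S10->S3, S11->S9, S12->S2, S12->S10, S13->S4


BFS layer-by-layer from S1:
  dist 0: {S1}
  dist 1: {S5, S10}
  dist 2: {S3, S9, S12}
  dist 3: {S0, S2, S7}
  dist 4: {S4, S6, S8, S11}
  -> S4 reached at distance 4
Shortest path length = 4

4


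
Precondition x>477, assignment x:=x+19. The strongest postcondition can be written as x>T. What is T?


Formula: sp(P, x:=E) = exists old_x. (x = E[old_x/x]) AND P[old_x/x] (old_x is the value of x before the assignment; eliminate old_x by solving x = E[old_x/x] for old_x)
Step 1: Precondition P: x>477, i.e. old_x > 477
Step 2: Assignment gives x = old_x + 19, so old_x = x - 19
Step 3: Substitute into P: x - 19 > 477
Step 4: Simplify: x > 477+19 = 496

496


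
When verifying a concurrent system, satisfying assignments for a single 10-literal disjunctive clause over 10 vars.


Step 1: Total=2^10=1024
Step 2: Unsat when all 10 false: 2^0=1
Step 3: Sat=1024-1=1023

1023


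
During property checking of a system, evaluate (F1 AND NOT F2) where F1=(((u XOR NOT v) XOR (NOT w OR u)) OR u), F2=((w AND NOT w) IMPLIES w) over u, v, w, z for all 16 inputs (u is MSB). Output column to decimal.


F1 = (((u XOR NOT v) XOR (NOT w OR u)) OR u)
F2 = ((w AND NOT w) IMPLIES w)
Counterexample to F1=>F2 is where F1=1 and F2=0.
Evaluate each row (bits = u,v,w,z, MSB first):
  row 0 [0000]: F1=0 F2=1 -> F1&~F2 -> 0
  row 1 [0001]: F1=0 F2=1 -> F1&~F2 -> 0
  row 2 [0010]: F1=1 F2=1 -> F1&~F2 -> 0
  row 3 [0011]: F1=1 F2=1 -> F1&~F2 -> 0
  row 4 [0100]: F1=1 F2=1 -> F1&~F2 -> 0
  row 5 [0101]: F1=1 F2=1 -> F1&~F2 -> 0
  row 6 [0110]: F1=0 F2=1 -> F1&~F2 -> 0
  row 7 [0111]: F1=0 F2=1 -> F1&~F2 -> 0
  row 8 [1000]: F1=1 F2=1 -> F1&~F2 -> 0
  row 9 [1001]: F1=1 F2=1 -> F1&~F2 -> 0
  row 10 [1010]: F1=1 F2=1 -> F1&~F2 -> 0
  row 11 [1011]: F1=1 F2=1 -> F1&~F2 -> 0
  row 12 [1100]: F1=1 F2=1 -> F1&~F2 -> 0
  row 13 [1101]: F1=1 F2=1 -> F1&~F2 -> 0
  row 14 [1110]: F1=1 F2=1 -> F1&~F2 -> 0
  row 15 [1111]: F1=1 F2=1 -> F1&~F2 -> 0
Full result column, 4 rows per line (u,v fixed per line; w,z runs 00..11 left to right):
  rows 0-3 [u,v=00]: 0000  = hex 0
  rows 4-7 [u,v=01]: 0000  = hex 0
  rows 8-11 [u,v=10]: 0000  = hex 0
  rows 12-15 [u,v=11]: 0000  = hex 0
Counterexample vector (row 0 .. row 15) = 0000000000000000
Output column grouped in 4s = 0000 0000 0000 0000 = 0x0000
Convert to decimal digit by digit (value = value*16 + digit):
  0 -> 0
  0*16 + 0 = 0
  0*16 + 0 = 0
  0*16 + 0 = 0
Decimal = 0

0


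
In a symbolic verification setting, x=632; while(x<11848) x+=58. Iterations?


Step 1: x goes from 632 toward 11848 by 58; the body runs while x<11848, so iterations = ceil((bound-start)/step)
Step 2: Distance=11216
Step 3: ceil(11216/58)=194

194


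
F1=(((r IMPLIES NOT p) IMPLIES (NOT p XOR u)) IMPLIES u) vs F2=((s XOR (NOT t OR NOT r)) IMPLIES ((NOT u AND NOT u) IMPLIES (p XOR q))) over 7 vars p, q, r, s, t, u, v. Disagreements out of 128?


F1 = (((r IMPLIES NOT p) IMPLIES (NOT p XOR u)) IMPLIES u)
F2 = ((s XOR (NOT t OR NOT r)) IMPLIES ((NOT u AND NOT u) IMPLIES (p XOR q)))
Evaluate both on each of 128 rows (bits = p,q,r,s,t,u,v):
  row 0 [0000000]: F1=0 F2=0 -> 0
  row 1 [0000001]: F1=0 F2=0 -> 0
  row 2 [0000010]: F1=1 F2=1 -> 0
  row 3 [0000011]: F1=1 F2=1 -> 0
  row 4 [0000100]: F1=0 F2=0 -> 0
  (every remaining row is evaluated the same way; all 128 results are listed next)
Full result column, 8 rows per line (p,q,r,s fixed per line; t,u,v runs 000..111 left to right):
  rows 0-7 [p,q,r,s=0000]: 00000000  (ones: 0)
  rows 8-15 [p,q,r,s=0001]: 11001100  (ones: 4)
  rows 16-23 [p,q,r,s=0010]: 00001100  (ones: 2)
  rows 24-31 [p,q,r,s=0011]: 11000000  (ones: 2)
  rows 32-39 [p,q,r,s=0100]: 11001100  (ones: 4)
  rows 40-47 [p,q,r,s=0101]: 11001100  (ones: 4)
  rows 48-55 [p,q,r,s=0110]: 11001100  (ones: 4)
  rows 56-63 [p,q,r,s=0111]: 11001100  (ones: 4)
  rows 64-71 [p,q,r,s=1000]: 00000000  (ones: 0)
  rows 72-79 [p,q,r,s=1001]: 00000000  (ones: 0)
  rows 80-87 [p,q,r,s=1010]: 11001100  (ones: 4)
  rows 88-95 [p,q,r,s=1011]: 11001100  (ones: 4)
  rows 96-103 [p,q,r,s=1100]: 11001100  (ones: 4)
  rows 104-111 [p,q,r,s=1101]: 00000000  (ones: 0)
  rows 112-119 [p,q,r,s=1110]: 00001100  (ones: 2)
  rows 120-127 [p,q,r,s=1111]: 11000000  (ones: 2)
Disagreements = 0+4+2+2+4+4+4+4+0+0+4+4+4+0+2+2 = 40

40


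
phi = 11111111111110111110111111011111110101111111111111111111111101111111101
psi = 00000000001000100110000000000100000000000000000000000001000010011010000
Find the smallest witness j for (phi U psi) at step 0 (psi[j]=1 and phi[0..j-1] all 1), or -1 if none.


(phi U psi) at 0: need smallest j with psi[j]=1 and phi[i]=1 for all i in [0,j).
Scan from step 0:
  step 0: phi=1, psi=0 -> continue
  step 1: phi=1, psi=0 -> continue
  step 2: phi=1, psi=0 -> continue
  step 3: phi=1, psi=0 -> continue
  step 10: psi=1 and phi held for [0,10) -> witness found
Witness step = 10

10


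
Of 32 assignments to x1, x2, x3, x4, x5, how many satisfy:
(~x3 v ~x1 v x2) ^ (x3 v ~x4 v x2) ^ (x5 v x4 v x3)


CNF with 3 clauses over 5 vars (32 assignments).
An assignment satisfies CNF iff every clause has >=1 true literal.
Check each row (bits = x1,x2,x3,x4,x5; clause T/F shown):
  row 0 [00000]: clauses=TTF -> 0
  row 1 [00001]: clauses=TTT -> 1
  row 2 [00010]: clauses=TFT -> 0
  row 3 [00011]: clauses=TFT -> 0
  row 4 [00100]: clauses=TTT -> 1
  row 5 [00101]: clauses=TTT -> 1
  row 6 [00110]: clauses=TTT -> 1
  row 7 [00111]: clauses=TTT -> 1
  row 8 [01000]: clauses=TTF -> 0
  row 9 [01001]: clauses=TTT -> 1
  row 10 [01010]: clauses=TTT -> 1
  row 11 [01011]: clauses=TTT -> 1
  row 12 [01100]: clauses=TTT -> 1
  row 13 [01101]: clauses=TTT -> 1
  row 14 [01110]: clauses=TTT -> 1
  row 15 [01111]: clauses=TTT -> 1
  row 16 [10000]: clauses=TTF -> 0
  row 17 [10001]: clauses=TTT -> 1
  row 18 [10010]: clauses=TFT -> 0
  row 19 [10011]: clauses=TFT -> 0
  row 20 [10100]: clauses=FTT -> 0
  row 21 [10101]: clauses=FTT -> 0
  row 22 [10110]: clauses=FTT -> 0
  row 23 [10111]: clauses=FTT -> 0
  row 24 [11000]: clauses=TTF -> 0
  row 25 [11001]: clauses=TTT -> 1
  row 26 [11010]: clauses=TTT -> 1
  row 27 [11011]: clauses=TTT -> 1
  row 28 [11100]: clauses=TTT -> 1
  row 29 [11101]: clauses=TTT -> 1
  row 30 [11110]: clauses=TTT -> 1
  row 31 [11111]: clauses=TTT -> 1
Full result column, 8 rows per line (x1,x2 fixed per line; x3,x4,x5 runs 000..111 left to right):
  rows 0-7 [x1,x2=00]: 01001111  (ones: 5)
  rows 8-15 [x1,x2=01]: 01111111  (ones: 7)
  rows 16-23 [x1,x2=10]: 01000000  (ones: 1)
  rows 24-31 [x1,x2=11]: 01111111  (ones: 7)
Satisfying assignments = 5+7+1+7 = 20

20


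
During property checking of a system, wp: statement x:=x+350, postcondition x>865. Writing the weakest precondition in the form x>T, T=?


Formula: wp(x:=E, P) = P[E/x] (substitute E for x in postcondition)
Step 1: Postcondition: x>865
Step 2: Substitute x+350 for x: x+350>865
Step 3: Solve for x: x > 865-350 = 515

515


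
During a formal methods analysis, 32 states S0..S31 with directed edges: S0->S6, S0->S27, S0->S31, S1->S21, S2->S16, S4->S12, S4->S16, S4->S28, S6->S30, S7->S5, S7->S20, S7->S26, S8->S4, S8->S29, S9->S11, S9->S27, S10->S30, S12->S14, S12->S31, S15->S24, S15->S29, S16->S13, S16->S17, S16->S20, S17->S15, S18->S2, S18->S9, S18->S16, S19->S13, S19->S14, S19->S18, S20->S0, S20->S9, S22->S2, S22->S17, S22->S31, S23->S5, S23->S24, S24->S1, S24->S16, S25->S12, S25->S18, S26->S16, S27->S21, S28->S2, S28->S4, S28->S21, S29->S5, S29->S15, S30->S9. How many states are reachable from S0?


BFS from S0:
  layer 0: {S0}
  layer 1: {S6, S27, S31}
  layer 2: {S21, S30}
  layer 3: {S9}
  layer 4: {S11}
Reachable set: {S0, S6, S9, S11, S21, S27, S30, S31}
Count = 8

8


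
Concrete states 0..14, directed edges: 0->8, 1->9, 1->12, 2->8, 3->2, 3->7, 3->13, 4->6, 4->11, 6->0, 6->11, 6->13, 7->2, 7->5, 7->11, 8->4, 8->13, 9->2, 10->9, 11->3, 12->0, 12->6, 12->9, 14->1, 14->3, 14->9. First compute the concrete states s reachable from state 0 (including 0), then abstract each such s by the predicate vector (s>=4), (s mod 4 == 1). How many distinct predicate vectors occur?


BFS from 0:
Concrete reachable: {0, 2, 3, 4, 5, 6, 7, 8, 11, 13}
Abstract via predicates (s>=4), (s mod 4 == 1):
  (0,0) <- {0, 2, 3}
  (1,0) <- {4, 6, 7, 8, 11}
  (1,1) <- {5, 13}
Distinct abstract states = 3

3


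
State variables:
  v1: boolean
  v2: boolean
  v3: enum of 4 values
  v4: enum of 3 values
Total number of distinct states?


State space = product of domain sizes of all variables.
Domain sizes:
  v1 (boolean): 2
  v2 (boolean): 2
  v3 (enum of 4 values): 4
  v4 (enum of 3 values): 3
Product = 2 * 2 * 4 * 3 = 48

48


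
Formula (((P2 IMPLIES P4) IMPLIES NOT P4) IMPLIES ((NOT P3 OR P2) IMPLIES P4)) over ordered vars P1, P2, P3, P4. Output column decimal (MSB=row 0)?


Formula: (((P2 IMPLIES P4) IMPLIES NOT P4) IMPLIES ((NOT P3 OR P2) IMPLIES P4)) over P1, P2, P3, P4 (16 rows)
Evaluate each row (bits = P1,P2,P3,P4, MSB first):
  row 0 [0000]: (((0 IMPLIES 0) IMPLIES NOT 0) IMPLIES ((NOT 0 OR 0) IMPLIES 0)) -> 0
  row 1 [0001]: (((0 IMPLIES 1) IMPLIES NOT 1) IMPLIES ((NOT 0 OR 0) IMPLIES 1)) -> 1
  row 2 [0010]: (((0 IMPLIES 0) IMPLIES NOT 0) IMPLIES ((NOT 1 OR 0) IMPLIES 0)) -> 1
  row 3 [0011]: (((0 IMPLIES 1) IMPLIES NOT 1) IMPLIES ((NOT 1 OR 0) IMPLIES 1)) -> 1
  row 4 [0100]: (((1 IMPLIES 0) IMPLIES NOT 0) IMPLIES ((NOT 0 OR 1) IMPLIES 0)) -> 0
  row 5 [0101]: (((1 IMPLIES 1) IMPLIES NOT 1) IMPLIES ((NOT 0 OR 1) IMPLIES 1)) -> 1
  row 6 [0110]: (((1 IMPLIES 0) IMPLIES NOT 0) IMPLIES ((NOT 1 OR 1) IMPLIES 0)) -> 0
  row 7 [0111]: (((1 IMPLIES 1) IMPLIES NOT 1) IMPLIES ((NOT 1 OR 1) IMPLIES 1)) -> 1
  row 8 [1000]: (((0 IMPLIES 0) IMPLIES NOT 0) IMPLIES ((NOT 0 OR 0) IMPLIES 0)) -> 0
  row 9 [1001]: (((0 IMPLIES 1) IMPLIES NOT 1) IMPLIES ((NOT 0 OR 0) IMPLIES 1)) -> 1
  row 10 [1010]: (((0 IMPLIES 0) IMPLIES NOT 0) IMPLIES ((NOT 1 OR 0) IMPLIES 0)) -> 1
  row 11 [1011]: (((0 IMPLIES 1) IMPLIES NOT 1) IMPLIES ((NOT 1 OR 0) IMPLIES 1)) -> 1
  row 12 [1100]: (((1 IMPLIES 0) IMPLIES NOT 0) IMPLIES ((NOT 0 OR 1) IMPLIES 0)) -> 0
  row 13 [1101]: (((1 IMPLIES 1) IMPLIES NOT 1) IMPLIES ((NOT 0 OR 1) IMPLIES 1)) -> 1
  row 14 [1110]: (((1 IMPLIES 0) IMPLIES NOT 0) IMPLIES ((NOT 1 OR 1) IMPLIES 0)) -> 0
  row 15 [1111]: (((1 IMPLIES 1) IMPLIES NOT 1) IMPLIES ((NOT 1 OR 1) IMPLIES 1)) -> 1
Full result column, 4 rows per line (P1,P2 fixed per line; P3,P4 runs 00..11 left to right):
  rows 0-3 [P1,P2=00]: 0111  = hex 7
  rows 4-7 [P1,P2=01]: 0101  = hex 5
  rows 8-11 [P1,P2=10]: 0111  = hex 7
  rows 12-15 [P1,P2=11]: 0101  = hex 5
Output column (row 0 .. row 15) = 0111010101110101
Output column grouped in 4s = 0111 0101 0111 0101 = 0x7575
Convert to decimal digit by digit (value = value*16 + digit):
  7 -> 7
  7*16 + 5 = 117
  117*16 + 7 = 1879
  1879*16 + 5 = 30069
Decimal = 30069

30069
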